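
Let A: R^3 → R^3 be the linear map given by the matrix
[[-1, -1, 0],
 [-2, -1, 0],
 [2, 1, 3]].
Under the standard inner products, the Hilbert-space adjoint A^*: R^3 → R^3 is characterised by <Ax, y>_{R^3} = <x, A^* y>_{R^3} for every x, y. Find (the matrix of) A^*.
A^* = A^T =
[[-1, -2, 2],
 [-1, -1, 1],
 [0, 0, 3]]

For real matrices with standard dot products, the defining identity <Ax, y> = <x, A^* y> gives (Ax)^T y = x^T (A^*) y, i.e. x^T A^T y = x^T (A^*) y. Since this holds for all x, y, we must have A^* = A^T. Therefore
A^* =
[[-1, -2, 2],
 [-1, -1, 1],
 [0, 0, 3]].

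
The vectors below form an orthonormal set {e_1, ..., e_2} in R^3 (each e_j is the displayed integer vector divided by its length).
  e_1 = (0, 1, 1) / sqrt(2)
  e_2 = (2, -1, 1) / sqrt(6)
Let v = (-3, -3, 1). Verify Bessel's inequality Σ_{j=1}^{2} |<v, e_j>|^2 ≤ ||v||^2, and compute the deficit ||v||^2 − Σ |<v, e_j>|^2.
Σ |<v, e_j>|^2 = 8/3; ||v||^2 = 19; deficit = 49/3

Write each e_j = u_j / sqrt(<u_j, u_j>) where u_j is the displayed integer vector. Then <v, e_j> = <v, u_j> / sqrt(<u_j, u_j>), so |<v, e_j>|^2 = <v, u_j>^2 / <u_j, u_j>.
Coefficients: <v, e_1> = -2/sqrt(2), <v, e_2> = -2/sqrt(6).
Square and sum: Σ |<v, e_j>|^2 = 8/3.
Compute ||v||^2 = v·v = 19.
Deficit = 19 − 8/3 = 49/3 ≥ 0, confirming Bessel's inequality. (The deficit equals ||v − Σ <v,e_j> e_j||^2, the squared distance from v to span{e_j}.)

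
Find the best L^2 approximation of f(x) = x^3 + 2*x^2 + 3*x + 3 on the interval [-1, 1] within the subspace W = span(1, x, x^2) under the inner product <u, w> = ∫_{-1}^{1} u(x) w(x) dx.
g(x) = 2*x^2 + 18*x/5 + 3

The best approximation g ∈ W is the orthogonal projection of f onto W. Writing g = a_0 + a_1 x + a_2 x^2, the coefficients solve the normal equations G · a = b where
  G_{ij} = <φ_i, φ_j> and b_i = <f, φ_i>, with φ_0 = 1, φ_1 = x, φ_2 = x^2.
G =
  [2, 0, 2/3]
  [0, 2/3, 0]
  [2/3, 0, 2/5],
b = (22/3, 12/5, 14/5).
Solving gives a_0 = 3, a_1 = 18/5, a_2 = 2, so
  g(x) = 2*x^2 + 18*x/5 + 3.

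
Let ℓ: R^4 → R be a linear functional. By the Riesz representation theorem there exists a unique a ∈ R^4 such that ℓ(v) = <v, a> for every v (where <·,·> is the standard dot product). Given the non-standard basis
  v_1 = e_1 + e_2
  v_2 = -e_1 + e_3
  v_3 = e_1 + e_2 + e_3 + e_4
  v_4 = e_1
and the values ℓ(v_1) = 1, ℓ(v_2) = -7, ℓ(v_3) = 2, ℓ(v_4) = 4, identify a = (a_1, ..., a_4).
a = (4, -3, -3, 4)

Write a = (a_1, ..., a_4) in the standard basis. For each basis vector v_i, ℓ(v_i) = <v_i, a> is a linear equation in the a_j's. Collect the n equations into a matrix system V a = ℓ, where row i of V is v_i (expressed in the standard basis). Since V is invertible (lower-triangular with 1s on the diagonal, up to permutation), solve by back-substitution:
  V =
[[1, 1, 0, 0],
 [-1, 0, 1, 0],
 [1, 1, 1, 1],
 [1, 0, 0, 0]]
  V a = (1, -7, 2, 4)
Solving gives a = (4, -3, -3, 4).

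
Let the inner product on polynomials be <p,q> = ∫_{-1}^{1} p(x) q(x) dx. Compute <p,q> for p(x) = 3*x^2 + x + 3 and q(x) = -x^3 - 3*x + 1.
<p,q> = 28/5

Expand the product: p(x)·q(x) = -3*x^5 - x^4 - 12*x^3 - 8*x + 3.
∫_{-1}^{1} of each monomial x^k gives [2/(k+1) if k even, 0 if k odd]. Integrating term-by-term (or equivalently evaluating the antiderivative F(x) = -x^6/2 - x^5/5 - 3*x^4 - 4*x^2 + 3*x at the endpoints):
  F(1) − F(−1) = -47/10 − (-103/10) = 28/5.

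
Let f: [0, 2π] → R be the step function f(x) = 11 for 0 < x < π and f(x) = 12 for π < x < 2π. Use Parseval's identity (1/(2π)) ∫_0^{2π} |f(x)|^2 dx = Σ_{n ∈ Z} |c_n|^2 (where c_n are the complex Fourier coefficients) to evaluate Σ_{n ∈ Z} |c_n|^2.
Σ |c_n|^2 = 265/2

Parseval equates the L^2 energy of f (normalised by 1/(2π)) with the ℓ^2 sum of its Fourier coefficients: (1/(2π)) ∫_0^{2π} |f|^2 = Σ |c_n|^2.
Compute the left side: (1/(2π)) [∫_0^π 11^2 dx + ∫_π^{2π} 12^2 dx] = (1/(2π)) · (121π + 144π) = (121 + 144)/2 = 265/2.
So Σ_{n ∈ Z} |c_n|^2 = 265/2.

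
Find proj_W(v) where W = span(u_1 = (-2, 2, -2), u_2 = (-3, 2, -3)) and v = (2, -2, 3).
proj_W(v) = (5/2, -2, 5/2)

Set up U = [u_1 | ... | u_2] ∈ R^(3×2). The projector onto W = col(U) is P = U (U^T U)^(-1) U^T.
Compute U^T U =
  [12, 16]
  [16, 22],
and U^T v = (-14, -19).
Solve U^T U · c = U^T v for the coefficients: c = (-1/2, -1/2). The projection is proj_W(v) = U c.
Check: (v - proj_W(v)) · u_1 = 0  (should be 0).
Check: (v - proj_W(v)) · u_2 = 0  (should be 0).
Result: proj_W(v) = (5/2, -2, 5/2).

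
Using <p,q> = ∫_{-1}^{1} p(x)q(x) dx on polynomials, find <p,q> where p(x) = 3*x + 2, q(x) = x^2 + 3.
<p,q> = 40/3

Expand the product: p(x)·q(x) = 3*x^3 + 2*x^2 + 9*x + 6.
∫_{-1}^{1} of each monomial x^k gives [2/(k+1) if k even, 0 if k odd]. Integrating term-by-term (or equivalently evaluating the antiderivative F(x) = 3*x^4/4 + 2*x^3/3 + 9*x^2/2 + 6*x at the endpoints):
  F(1) − F(−1) = 143/12 − (-17/12) = 40/3.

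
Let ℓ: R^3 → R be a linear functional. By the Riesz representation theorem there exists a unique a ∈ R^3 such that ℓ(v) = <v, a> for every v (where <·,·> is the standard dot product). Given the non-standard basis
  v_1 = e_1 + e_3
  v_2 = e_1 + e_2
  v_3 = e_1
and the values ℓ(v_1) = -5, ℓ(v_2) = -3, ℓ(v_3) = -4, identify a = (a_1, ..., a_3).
a = (-4, 1, -1)

Write a = (a_1, ..., a_3) in the standard basis. For each basis vector v_i, ℓ(v_i) = <v_i, a> is a linear equation in the a_j's. Collect the n equations into a matrix system V a = ℓ, where row i of V is v_i (expressed in the standard basis). Since V is invertible (lower-triangular with 1s on the diagonal, up to permutation), solve by back-substitution:
  V =
[[1, 0, 1],
 [1, 1, 0],
 [1, 0, 0]]
  V a = (-5, -3, -4)
Solving gives a = (-4, 1, -1).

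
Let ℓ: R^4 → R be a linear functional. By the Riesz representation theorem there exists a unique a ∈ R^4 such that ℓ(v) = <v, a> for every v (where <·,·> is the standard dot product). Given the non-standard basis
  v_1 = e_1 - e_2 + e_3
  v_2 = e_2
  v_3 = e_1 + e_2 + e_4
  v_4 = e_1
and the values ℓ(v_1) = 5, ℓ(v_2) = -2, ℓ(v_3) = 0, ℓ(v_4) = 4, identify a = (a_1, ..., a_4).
a = (4, -2, -1, -2)

Write a = (a_1, ..., a_4) in the standard basis. For each basis vector v_i, ℓ(v_i) = <v_i, a> is a linear equation in the a_j's. Collect the n equations into a matrix system V a = ℓ, where row i of V is v_i (expressed in the standard basis). Since V is invertible (lower-triangular with 1s on the diagonal, up to permutation), solve by back-substitution:
  V =
[[1, -1, 1, 0],
 [0, 1, 0, 0],
 [1, 1, 0, 1],
 [1, 0, 0, 0]]
  V a = (5, -2, 0, 4)
Solving gives a = (4, -2, -1, -2).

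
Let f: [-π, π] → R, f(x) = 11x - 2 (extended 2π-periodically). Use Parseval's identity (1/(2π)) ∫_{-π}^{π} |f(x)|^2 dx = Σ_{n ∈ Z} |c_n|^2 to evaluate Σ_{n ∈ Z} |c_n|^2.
Σ |c_n|^2 = 121π^2/3 + 4

Expand and integrate term by term over [-π, π]:
  ∫ (11x)^2 dx = 121·(2π^3/3); ∫ 2·11·(-2)·x dx = 0 (odd integrand); ∫ (-2)^2 dx = 4·2π.
So (1/(2π)) ∫_{-π}^{π} (11x - 2)^2 dx = 121π^2/3 + 4 = 121π^2/3 + 4.
Parseval ⇒ Σ |c_n|^2 = 121π^2/3 + 4.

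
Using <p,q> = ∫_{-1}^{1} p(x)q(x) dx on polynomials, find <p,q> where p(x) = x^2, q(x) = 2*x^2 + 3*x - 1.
<p,q> = 2/15

Expand the product: p(x)·q(x) = 2*x^4 + 3*x^3 - x^2.
∫_{-1}^{1} of each monomial x^k gives [2/(k+1) if k even, 0 if k odd]. Integrating term-by-term (or equivalently evaluating the antiderivative F(x) = 2*x^5/5 + 3*x^4/4 - x^3/3 at the endpoints):
  F(1) − F(−1) = 49/60 − (41/60) = 2/15.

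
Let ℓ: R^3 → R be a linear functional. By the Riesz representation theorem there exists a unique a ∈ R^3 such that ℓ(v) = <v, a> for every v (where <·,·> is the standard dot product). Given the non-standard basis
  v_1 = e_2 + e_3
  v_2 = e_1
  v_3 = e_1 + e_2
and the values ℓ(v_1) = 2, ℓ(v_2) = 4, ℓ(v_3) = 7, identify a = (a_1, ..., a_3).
a = (4, 3, -1)

Write a = (a_1, ..., a_3) in the standard basis. For each basis vector v_i, ℓ(v_i) = <v_i, a> is a linear equation in the a_j's. Collect the n equations into a matrix system V a = ℓ, where row i of V is v_i (expressed in the standard basis). Since V is invertible (lower-triangular with 1s on the diagonal, up to permutation), solve by back-substitution:
  V =
[[0, 1, 1],
 [1, 0, 0],
 [1, 1, 0]]
  V a = (2, 4, 7)
Solving gives a = (4, 3, -1).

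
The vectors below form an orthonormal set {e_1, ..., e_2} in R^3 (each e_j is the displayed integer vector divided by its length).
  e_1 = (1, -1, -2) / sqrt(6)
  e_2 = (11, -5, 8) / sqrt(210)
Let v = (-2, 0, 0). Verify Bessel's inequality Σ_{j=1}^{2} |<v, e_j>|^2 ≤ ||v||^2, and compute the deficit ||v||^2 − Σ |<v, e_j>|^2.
Σ |<v, e_j>|^2 = 104/35; ||v||^2 = 4; deficit = 36/35

Write each e_j = u_j / sqrt(<u_j, u_j>) where u_j is the displayed integer vector. Then <v, e_j> = <v, u_j> / sqrt(<u_j, u_j>), so |<v, e_j>|^2 = <v, u_j>^2 / <u_j, u_j>.
Coefficients: <v, e_1> = -2/sqrt(6), <v, e_2> = -22/sqrt(210).
Square and sum: Σ |<v, e_j>|^2 = 104/35.
Compute ||v||^2 = v·v = 4.
Deficit = 4 − 104/35 = 36/35 ≥ 0, confirming Bessel's inequality. (The deficit equals ||v − Σ <v,e_j> e_j||^2, the squared distance from v to span{e_j}.)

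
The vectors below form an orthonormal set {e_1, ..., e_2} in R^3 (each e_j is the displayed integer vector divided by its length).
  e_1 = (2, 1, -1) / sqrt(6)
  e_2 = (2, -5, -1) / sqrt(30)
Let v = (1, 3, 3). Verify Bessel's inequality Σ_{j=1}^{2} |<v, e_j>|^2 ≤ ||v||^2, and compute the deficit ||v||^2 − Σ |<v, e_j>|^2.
Σ |<v, e_j>|^2 = 46/5; ||v||^2 = 19; deficit = 49/5

Write each e_j = u_j / sqrt(<u_j, u_j>) where u_j is the displayed integer vector. Then <v, e_j> = <v, u_j> / sqrt(<u_j, u_j>), so |<v, e_j>|^2 = <v, u_j>^2 / <u_j, u_j>.
Coefficients: <v, e_1> = 2/sqrt(6), <v, e_2> = -16/sqrt(30).
Square and sum: Σ |<v, e_j>|^2 = 46/5.
Compute ||v||^2 = v·v = 19.
Deficit = 19 − 46/5 = 49/5 ≥ 0, confirming Bessel's inequality. (The deficit equals ||v − Σ <v,e_j> e_j||^2, the squared distance from v to span{e_j}.)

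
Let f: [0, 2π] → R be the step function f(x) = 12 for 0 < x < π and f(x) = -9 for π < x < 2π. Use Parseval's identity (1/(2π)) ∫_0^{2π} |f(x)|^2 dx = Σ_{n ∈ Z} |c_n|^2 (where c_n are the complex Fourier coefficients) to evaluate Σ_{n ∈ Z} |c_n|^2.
Σ |c_n|^2 = 225/2

Parseval equates the L^2 energy of f (normalised by 1/(2π)) with the ℓ^2 sum of its Fourier coefficients: (1/(2π)) ∫_0^{2π} |f|^2 = Σ |c_n|^2.
Compute the left side: (1/(2π)) [∫_0^π 12^2 dx + ∫_π^{2π} (-9)^2 dx] = (1/(2π)) · (144π + 81π) = (144 + 81)/2 = 225/2.
So Σ_{n ∈ Z} |c_n|^2 = 225/2.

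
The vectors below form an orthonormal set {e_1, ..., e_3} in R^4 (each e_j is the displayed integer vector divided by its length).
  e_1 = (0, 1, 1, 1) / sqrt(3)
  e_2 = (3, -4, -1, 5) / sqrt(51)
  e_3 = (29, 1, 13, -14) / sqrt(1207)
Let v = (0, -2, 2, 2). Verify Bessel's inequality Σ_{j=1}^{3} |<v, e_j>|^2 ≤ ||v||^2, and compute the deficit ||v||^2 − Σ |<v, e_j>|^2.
Σ |<v, e_j>|^2 = 452/71; ||v||^2 = 12; deficit = 400/71

Write each e_j = u_j / sqrt(<u_j, u_j>) where u_j is the displayed integer vector. Then <v, e_j> = <v, u_j> / sqrt(<u_j, u_j>), so |<v, e_j>|^2 = <v, u_j>^2 / <u_j, u_j>.
Coefficients: <v, e_1> = 2/sqrt(3), <v, e_2> = 16/sqrt(51), <v, e_3> = -4/sqrt(1207).
Square and sum: Σ |<v, e_j>|^2 = 452/71.
Compute ||v||^2 = v·v = 12.
Deficit = 12 − 452/71 = 400/71 ≥ 0, confirming Bessel's inequality. (The deficit equals ||v − Σ <v,e_j> e_j||^2, the squared distance from v to span{e_j}.)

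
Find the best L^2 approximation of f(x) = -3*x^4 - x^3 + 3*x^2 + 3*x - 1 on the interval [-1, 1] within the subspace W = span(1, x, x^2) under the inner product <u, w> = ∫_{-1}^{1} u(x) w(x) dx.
g(x) = 3*x^2/7 + 12*x/5 - 26/35

The best approximation g ∈ W is the orthogonal projection of f onto W. Writing g = a_0 + a_1 x + a_2 x^2, the coefficients solve the normal equations G · a = b where
  G_{ij} = <φ_i, φ_j> and b_i = <f, φ_i>, with φ_0 = 1, φ_1 = x, φ_2 = x^2.
G =
  [2, 0, 2/3]
  [0, 2/3, 0]
  [2/3, 0, 2/5],
b = (-6/5, 8/5, -34/105).
Solving gives a_0 = -26/35, a_1 = 12/5, a_2 = 3/7, so
  g(x) = 3*x^2/7 + 12*x/5 - 26/35.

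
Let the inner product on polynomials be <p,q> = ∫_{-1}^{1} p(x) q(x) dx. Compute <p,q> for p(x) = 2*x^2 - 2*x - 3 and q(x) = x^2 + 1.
<p,q> = -88/15

Expand the product: p(x)·q(x) = 2*x^4 - 2*x^3 - x^2 - 2*x - 3.
∫_{-1}^{1} of each monomial x^k gives [2/(k+1) if k even, 0 if k odd]. Integrating term-by-term (or equivalently evaluating the antiderivative F(x) = 2*x^5/5 - x^4/2 - x^3/3 - x^2 - 3*x at the endpoints):
  F(1) − F(−1) = -133/30 − (43/30) = -88/15.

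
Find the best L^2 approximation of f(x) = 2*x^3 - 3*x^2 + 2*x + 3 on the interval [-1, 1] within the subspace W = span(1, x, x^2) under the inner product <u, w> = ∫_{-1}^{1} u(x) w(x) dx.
g(x) = -3*x^2 + 16*x/5 + 3

The best approximation g ∈ W is the orthogonal projection of f onto W. Writing g = a_0 + a_1 x + a_2 x^2, the coefficients solve the normal equations G · a = b where
  G_{ij} = <φ_i, φ_j> and b_i = <f, φ_i>, with φ_0 = 1, φ_1 = x, φ_2 = x^2.
G =
  [2, 0, 2/3]
  [0, 2/3, 0]
  [2/3, 0, 2/5],
b = (4, 32/15, 4/5).
Solving gives a_0 = 3, a_1 = 16/5, a_2 = -3, so
  g(x) = -3*x^2 + 16*x/5 + 3.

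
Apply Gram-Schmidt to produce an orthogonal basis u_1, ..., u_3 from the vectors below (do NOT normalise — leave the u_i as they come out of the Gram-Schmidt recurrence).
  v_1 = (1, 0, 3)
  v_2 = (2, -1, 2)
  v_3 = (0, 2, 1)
Orthogonal basis:
  u_1 = (1, 0, 3)
  u_2 = (6/5, -1, -2/5)
  u_3 = (21/26, 14/13, -7/26)

Apply the Gram-Schmidt recurrence
  u_1 = v_1
  u_i = v_i − Σ_{j<i} ((v_i · u_j) / (u_j · u_j)) · u_j.

Step by step this gives:
  u_1 = (1, 0, 3)
  u_2 = (6/5, -1, -2/5)
  u_3 = (21/26, 14/13, -7/26)

Orthogonality check:
  u_2 · u_1 = 0 (should be 0)
  u_3 · u_1 = 0 (should be 0)
  u_3 · u_2 = 0 (should be 0)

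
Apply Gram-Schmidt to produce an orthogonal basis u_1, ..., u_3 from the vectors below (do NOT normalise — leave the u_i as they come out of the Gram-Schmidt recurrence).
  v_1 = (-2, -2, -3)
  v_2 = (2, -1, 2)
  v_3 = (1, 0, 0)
Orthogonal basis:
  u_1 = (-2, -2, -3)
  u_2 = (18/17, -33/17, 10/17)
  u_3 = (49/89, 14/89, -42/89)

Apply the Gram-Schmidt recurrence
  u_1 = v_1
  u_i = v_i − Σ_{j<i} ((v_i · u_j) / (u_j · u_j)) · u_j.

Step by step this gives:
  u_1 = (-2, -2, -3)
  u_2 = (18/17, -33/17, 10/17)
  u_3 = (49/89, 14/89, -42/89)

Orthogonality check:
  u_2 · u_1 = 0 (should be 0)
  u_3 · u_1 = 0 (should be 0)
  u_3 · u_2 = 0 (should be 0)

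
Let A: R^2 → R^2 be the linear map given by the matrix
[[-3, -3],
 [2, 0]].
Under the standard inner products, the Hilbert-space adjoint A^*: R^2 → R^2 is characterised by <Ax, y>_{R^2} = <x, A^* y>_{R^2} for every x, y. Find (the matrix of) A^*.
A^* = A^T =
[[-3, 2],
 [-3, 0]]

For real matrices with standard dot products, the defining identity <Ax, y> = <x, A^* y> gives (Ax)^T y = x^T (A^*) y, i.e. x^T A^T y = x^T (A^*) y. Since this holds for all x, y, we must have A^* = A^T. Therefore
A^* =
[[-3, 2],
 [-3, 0]].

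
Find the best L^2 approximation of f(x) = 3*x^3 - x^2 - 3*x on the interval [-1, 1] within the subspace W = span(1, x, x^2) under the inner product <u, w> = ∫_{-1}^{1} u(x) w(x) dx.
g(x) = -x^2 - 6*x/5

The best approximation g ∈ W is the orthogonal projection of f onto W. Writing g = a_0 + a_1 x + a_2 x^2, the coefficients solve the normal equations G · a = b where
  G_{ij} = <φ_i, φ_j> and b_i = <f, φ_i>, with φ_0 = 1, φ_1 = x, φ_2 = x^2.
G =
  [2, 0, 2/3]
  [0, 2/3, 0]
  [2/3, 0, 2/5],
b = (-2/3, -4/5, -2/5).
Solving gives a_0 = 0, a_1 = -6/5, a_2 = -1, so
  g(x) = -x^2 - 6*x/5.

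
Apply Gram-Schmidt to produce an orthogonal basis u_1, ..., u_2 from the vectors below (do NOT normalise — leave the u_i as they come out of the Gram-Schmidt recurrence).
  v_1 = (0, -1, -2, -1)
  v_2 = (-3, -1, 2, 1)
Orthogonal basis:
  u_1 = (0, -1, -2, -1)
  u_2 = (-3, -5/3, 2/3, 1/3)

Apply the Gram-Schmidt recurrence
  u_1 = v_1
  u_i = v_i − Σ_{j<i} ((v_i · u_j) / (u_j · u_j)) · u_j.

Step by step this gives:
  u_1 = (0, -1, -2, -1)
  u_2 = (-3, -5/3, 2/3, 1/3)

Orthogonality check:
  u_2 · u_1 = 0 (should be 0)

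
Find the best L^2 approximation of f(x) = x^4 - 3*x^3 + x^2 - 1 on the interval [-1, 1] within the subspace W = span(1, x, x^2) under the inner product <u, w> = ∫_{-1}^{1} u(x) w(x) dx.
g(x) = 13*x^2/7 - 9*x/5 - 38/35

The best approximation g ∈ W is the orthogonal projection of f onto W. Writing g = a_0 + a_1 x + a_2 x^2, the coefficients solve the normal equations G · a = b where
  G_{ij} = <φ_i, φ_j> and b_i = <f, φ_i>, with φ_0 = 1, φ_1 = x, φ_2 = x^2.
G =
  [2, 0, 2/3]
  [0, 2/3, 0]
  [2/3, 0, 2/5],
b = (-14/15, -6/5, 2/105).
Solving gives a_0 = -38/35, a_1 = -9/5, a_2 = 13/7, so
  g(x) = 13*x^2/7 - 9*x/5 - 38/35.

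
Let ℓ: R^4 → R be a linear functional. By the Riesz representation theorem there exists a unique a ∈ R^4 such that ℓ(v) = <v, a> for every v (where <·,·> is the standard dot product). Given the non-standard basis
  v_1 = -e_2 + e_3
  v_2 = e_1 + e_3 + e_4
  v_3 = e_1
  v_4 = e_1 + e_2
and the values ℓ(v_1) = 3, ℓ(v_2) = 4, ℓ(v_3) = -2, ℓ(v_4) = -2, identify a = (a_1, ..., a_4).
a = (-2, 0, 3, 3)

Write a = (a_1, ..., a_4) in the standard basis. For each basis vector v_i, ℓ(v_i) = <v_i, a> is a linear equation in the a_j's. Collect the n equations into a matrix system V a = ℓ, where row i of V is v_i (expressed in the standard basis). Since V is invertible (lower-triangular with 1s on the diagonal, up to permutation), solve by back-substitution:
  V =
[[0, -1, 1, 0],
 [1, 0, 1, 1],
 [1, 0, 0, 0],
 [1, 1, 0, 0]]
  V a = (3, 4, -2, -2)
Solving gives a = (-2, 0, 3, 3).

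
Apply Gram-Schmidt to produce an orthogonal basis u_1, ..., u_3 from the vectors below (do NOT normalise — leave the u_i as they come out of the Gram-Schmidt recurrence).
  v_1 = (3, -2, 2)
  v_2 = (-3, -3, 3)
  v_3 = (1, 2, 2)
Orthogonal basis:
  u_1 = (3, -2, 2)
  u_2 = (-60/17, -45/17, 45/17)
  u_3 = (0, 2, 2)

Apply the Gram-Schmidt recurrence
  u_1 = v_1
  u_i = v_i − Σ_{j<i} ((v_i · u_j) / (u_j · u_j)) · u_j.

Step by step this gives:
  u_1 = (3, -2, 2)
  u_2 = (-60/17, -45/17, 45/17)
  u_3 = (0, 2, 2)

Orthogonality check:
  u_2 · u_1 = 0 (should be 0)
  u_3 · u_1 = 0 (should be 0)
  u_3 · u_2 = 0 (should be 0)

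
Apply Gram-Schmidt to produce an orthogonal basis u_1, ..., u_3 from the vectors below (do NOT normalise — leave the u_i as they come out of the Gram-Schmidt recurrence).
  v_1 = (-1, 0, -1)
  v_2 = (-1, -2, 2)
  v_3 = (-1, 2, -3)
Orthogonal basis:
  u_1 = (-1, 0, -1)
  u_2 = (-3/2, -2, 3/2)
  u_3 = (-4/17, 6/17, 4/17)

Apply the Gram-Schmidt recurrence
  u_1 = v_1
  u_i = v_i − Σ_{j<i} ((v_i · u_j) / (u_j · u_j)) · u_j.

Step by step this gives:
  u_1 = (-1, 0, -1)
  u_2 = (-3/2, -2, 3/2)
  u_3 = (-4/17, 6/17, 4/17)

Orthogonality check:
  u_2 · u_1 = 0 (should be 0)
  u_3 · u_1 = 0 (should be 0)
  u_3 · u_2 = 0 (should be 0)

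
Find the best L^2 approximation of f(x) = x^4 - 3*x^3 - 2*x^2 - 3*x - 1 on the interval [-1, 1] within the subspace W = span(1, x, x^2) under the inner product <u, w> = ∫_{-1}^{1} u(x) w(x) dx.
g(x) = -8*x^2/7 - 24*x/5 - 38/35

The best approximation g ∈ W is the orthogonal projection of f onto W. Writing g = a_0 + a_1 x + a_2 x^2, the coefficients solve the normal equations G · a = b where
  G_{ij} = <φ_i, φ_j> and b_i = <f, φ_i>, with φ_0 = 1, φ_1 = x, φ_2 = x^2.
G =
  [2, 0, 2/3]
  [0, 2/3, 0]
  [2/3, 0, 2/5],
b = (-44/15, -16/5, -124/105).
Solving gives a_0 = -38/35, a_1 = -24/5, a_2 = -8/7, so
  g(x) = -8*x^2/7 - 24*x/5 - 38/35.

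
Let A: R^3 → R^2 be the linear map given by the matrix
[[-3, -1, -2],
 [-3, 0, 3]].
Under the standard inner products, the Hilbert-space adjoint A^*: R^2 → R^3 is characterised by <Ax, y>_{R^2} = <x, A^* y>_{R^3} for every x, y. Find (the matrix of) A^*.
A^* = A^T =
[[-3, -3],
 [-1, 0],
 [-2, 3]]

For real matrices with standard dot products, the defining identity <Ax, y> = <x, A^* y> gives (Ax)^T y = x^T (A^*) y, i.e. x^T A^T y = x^T (A^*) y. Since this holds for all x, y, we must have A^* = A^T. Therefore
A^* =
[[-3, -3],
 [-1, 0],
 [-2, 3]].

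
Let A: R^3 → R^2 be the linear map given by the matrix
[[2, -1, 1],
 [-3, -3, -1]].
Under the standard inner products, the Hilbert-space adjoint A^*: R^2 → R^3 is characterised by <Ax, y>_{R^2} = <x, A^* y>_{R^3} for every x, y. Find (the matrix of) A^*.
A^* = A^T =
[[2, -3],
 [-1, -3],
 [1, -1]]

For real matrices with standard dot products, the defining identity <Ax, y> = <x, A^* y> gives (Ax)^T y = x^T (A^*) y, i.e. x^T A^T y = x^T (A^*) y. Since this holds for all x, y, we must have A^* = A^T. Therefore
A^* =
[[2, -3],
 [-1, -3],
 [1, -1]].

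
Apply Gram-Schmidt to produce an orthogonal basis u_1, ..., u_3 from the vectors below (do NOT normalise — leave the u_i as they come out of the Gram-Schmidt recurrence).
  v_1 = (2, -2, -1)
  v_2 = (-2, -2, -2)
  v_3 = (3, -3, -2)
Orthogonal basis:
  u_1 = (2, -2, -1)
  u_2 = (-22/9, -14/9, -16/9)
  u_3 = (1/13, 3/13, -4/13)

Apply the Gram-Schmidt recurrence
  u_1 = v_1
  u_i = v_i − Σ_{j<i} ((v_i · u_j) / (u_j · u_j)) · u_j.

Step by step this gives:
  u_1 = (2, -2, -1)
  u_2 = (-22/9, -14/9, -16/9)
  u_3 = (1/13, 3/13, -4/13)

Orthogonality check:
  u_2 · u_1 = 0 (should be 0)
  u_3 · u_1 = 0 (should be 0)
  u_3 · u_2 = 0 (should be 0)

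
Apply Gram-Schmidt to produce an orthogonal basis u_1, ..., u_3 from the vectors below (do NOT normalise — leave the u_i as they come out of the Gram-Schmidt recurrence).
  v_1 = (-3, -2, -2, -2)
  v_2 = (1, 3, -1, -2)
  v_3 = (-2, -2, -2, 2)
Orthogonal basis:
  u_1 = (-3, -2, -2, -2)
  u_2 = (4/7, 19/7, -9/7, -16/7)
  u_3 = (-4/17, 28/51, -92/51, 82/51)

Apply the Gram-Schmidt recurrence
  u_1 = v_1
  u_i = v_i − Σ_{j<i} ((v_i · u_j) / (u_j · u_j)) · u_j.

Step by step this gives:
  u_1 = (-3, -2, -2, -2)
  u_2 = (4/7, 19/7, -9/7, -16/7)
  u_3 = (-4/17, 28/51, -92/51, 82/51)

Orthogonality check:
  u_2 · u_1 = 0 (should be 0)
  u_3 · u_1 = 0 (should be 0)
  u_3 · u_2 = 0 (should be 0)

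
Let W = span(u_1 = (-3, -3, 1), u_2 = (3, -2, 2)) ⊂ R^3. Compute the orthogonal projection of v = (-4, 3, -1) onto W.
proj_W(v) = (-84/23, 51/23, -53/23)

Set up U = [u_1 | ... | u_2] ∈ R^(3×2). The projector onto W = col(U) is P = U (U^T U)^(-1) U^T.
Compute U^T U =
  [19, -1]
  [-1, 17],
and U^T v = (2, -20).
Solve U^T U · c = U^T v for the coefficients: c = (1/23, -27/23). The projection is proj_W(v) = U c.
Check: (v - proj_W(v)) · u_1 = 0  (should be 0).
Check: (v - proj_W(v)) · u_2 = 0  (should be 0).
Result: proj_W(v) = (-84/23, 51/23, -53/23).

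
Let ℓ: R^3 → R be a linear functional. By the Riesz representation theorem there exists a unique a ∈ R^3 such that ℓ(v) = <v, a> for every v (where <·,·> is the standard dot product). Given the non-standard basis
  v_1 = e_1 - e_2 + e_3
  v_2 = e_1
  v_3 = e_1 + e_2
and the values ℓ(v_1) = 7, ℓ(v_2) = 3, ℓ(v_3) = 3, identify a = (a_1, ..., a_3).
a = (3, 0, 4)

Write a = (a_1, ..., a_3) in the standard basis. For each basis vector v_i, ℓ(v_i) = <v_i, a> is a linear equation in the a_j's. Collect the n equations into a matrix system V a = ℓ, where row i of V is v_i (expressed in the standard basis). Since V is invertible (lower-triangular with 1s on the diagonal, up to permutation), solve by back-substitution:
  V =
[[1, -1, 1],
 [1, 0, 0],
 [1, 1, 0]]
  V a = (7, 3, 3)
Solving gives a = (3, 0, 4).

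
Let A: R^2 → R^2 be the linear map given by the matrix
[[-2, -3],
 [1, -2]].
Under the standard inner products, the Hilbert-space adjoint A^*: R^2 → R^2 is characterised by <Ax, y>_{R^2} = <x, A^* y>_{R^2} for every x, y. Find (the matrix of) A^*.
A^* = A^T =
[[-2, 1],
 [-3, -2]]

For real matrices with standard dot products, the defining identity <Ax, y> = <x, A^* y> gives (Ax)^T y = x^T (A^*) y, i.e. x^T A^T y = x^T (A^*) y. Since this holds for all x, y, we must have A^* = A^T. Therefore
A^* =
[[-2, 1],
 [-3, -2]].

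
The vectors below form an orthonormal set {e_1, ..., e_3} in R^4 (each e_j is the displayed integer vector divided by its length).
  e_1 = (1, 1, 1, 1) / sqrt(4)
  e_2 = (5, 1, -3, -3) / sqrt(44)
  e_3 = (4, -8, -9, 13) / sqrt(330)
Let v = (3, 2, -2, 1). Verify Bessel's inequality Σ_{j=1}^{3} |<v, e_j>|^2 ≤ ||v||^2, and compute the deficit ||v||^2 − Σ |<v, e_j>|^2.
Σ |<v, e_j>|^2 = 153/10; ||v||^2 = 18; deficit = 27/10

Write each e_j = u_j / sqrt(<u_j, u_j>) where u_j is the displayed integer vector. Then <v, e_j> = <v, u_j> / sqrt(<u_j, u_j>), so |<v, e_j>|^2 = <v, u_j>^2 / <u_j, u_j>.
Coefficients: <v, e_1> = 4/sqrt(4), <v, e_2> = 20/sqrt(44), <v, e_3> = 27/sqrt(330).
Square and sum: Σ |<v, e_j>|^2 = 153/10.
Compute ||v||^2 = v·v = 18.
Deficit = 18 − 153/10 = 27/10 ≥ 0, confirming Bessel's inequality. (The deficit equals ||v − Σ <v,e_j> e_j||^2, the squared distance from v to span{e_j}.)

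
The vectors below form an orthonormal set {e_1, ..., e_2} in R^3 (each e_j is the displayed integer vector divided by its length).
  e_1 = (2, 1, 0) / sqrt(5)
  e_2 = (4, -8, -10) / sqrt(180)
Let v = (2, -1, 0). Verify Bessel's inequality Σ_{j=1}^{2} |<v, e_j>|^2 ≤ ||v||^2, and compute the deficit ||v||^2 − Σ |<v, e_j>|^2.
Σ |<v, e_j>|^2 = 29/9; ||v||^2 = 5; deficit = 16/9

Write each e_j = u_j / sqrt(<u_j, u_j>) where u_j is the displayed integer vector. Then <v, e_j> = <v, u_j> / sqrt(<u_j, u_j>), so |<v, e_j>|^2 = <v, u_j>^2 / <u_j, u_j>.
Coefficients: <v, e_1> = 3/sqrt(5), <v, e_2> = 16/sqrt(180).
Square and sum: Σ |<v, e_j>|^2 = 29/9.
Compute ||v||^2 = v·v = 5.
Deficit = 5 − 29/9 = 16/9 ≥ 0, confirming Bessel's inequality. (The deficit equals ||v − Σ <v,e_j> e_j||^2, the squared distance from v to span{e_j}.)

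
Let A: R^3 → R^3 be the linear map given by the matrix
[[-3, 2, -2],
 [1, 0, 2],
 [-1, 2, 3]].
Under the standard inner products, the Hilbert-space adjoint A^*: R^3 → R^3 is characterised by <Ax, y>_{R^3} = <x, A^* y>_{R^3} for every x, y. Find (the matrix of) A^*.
A^* = A^T =
[[-3, 1, -1],
 [2, 0, 2],
 [-2, 2, 3]]

For real matrices with standard dot products, the defining identity <Ax, y> = <x, A^* y> gives (Ax)^T y = x^T (A^*) y, i.e. x^T A^T y = x^T (A^*) y. Since this holds for all x, y, we must have A^* = A^T. Therefore
A^* =
[[-3, 1, -1],
 [2, 0, 2],
 [-2, 2, 3]].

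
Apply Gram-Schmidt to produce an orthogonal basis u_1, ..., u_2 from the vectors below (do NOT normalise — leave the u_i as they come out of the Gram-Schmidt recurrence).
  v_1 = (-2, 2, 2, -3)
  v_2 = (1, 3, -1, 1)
Orthogonal basis:
  u_1 = (-2, 2, 2, -3)
  u_2 = (19/21, 65/21, -19/21, 6/7)

Apply the Gram-Schmidt recurrence
  u_1 = v_1
  u_i = v_i − Σ_{j<i} ((v_i · u_j) / (u_j · u_j)) · u_j.

Step by step this gives:
  u_1 = (-2, 2, 2, -3)
  u_2 = (19/21, 65/21, -19/21, 6/7)

Orthogonality check:
  u_2 · u_1 = 0 (should be 0)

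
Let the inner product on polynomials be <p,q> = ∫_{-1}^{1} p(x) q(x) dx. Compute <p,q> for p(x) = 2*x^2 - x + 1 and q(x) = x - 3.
<p,q> = -32/3

Expand the product: p(x)·q(x) = 2*x^3 - 7*x^2 + 4*x - 3.
∫_{-1}^{1} of each monomial x^k gives [2/(k+1) if k even, 0 if k odd]. Integrating term-by-term (or equivalently evaluating the antiderivative F(x) = x^4/2 - 7*x^3/3 + 2*x^2 - 3*x at the endpoints):
  F(1) − F(−1) = -17/6 − (47/6) = -32/3.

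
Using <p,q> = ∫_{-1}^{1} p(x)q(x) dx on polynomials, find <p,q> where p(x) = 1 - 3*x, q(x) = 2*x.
<p,q> = -4

Expand the product: p(x)·q(x) = -6*x^2 + 2*x.
∫_{-1}^{1} of each monomial x^k gives [2/(k+1) if k even, 0 if k odd]. Integrating term-by-term (or equivalently evaluating the antiderivative F(x) = -2*x^3 + x^2 at the endpoints):
  F(1) − F(−1) = -1 − (3) = -4.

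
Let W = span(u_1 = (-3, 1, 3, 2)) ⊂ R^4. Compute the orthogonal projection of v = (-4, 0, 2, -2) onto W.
proj_W(v) = (-42/23, 14/23, 42/23, 28/23)

Set up U = [u_1 | ... | u_1] ∈ R^(4×1). The projector onto W = col(U) is P = U (U^T U)^(-1) U^T.
Compute U^T U =
  [23],
and U^T v = (14).
Solve U^T U · c = U^T v for the coefficients: c = (14/23). The projection is proj_W(v) = U c.
Check: (v - proj_W(v)) · u_1 = 0  (should be 0).
Result: proj_W(v) = (-42/23, 14/23, 42/23, 28/23).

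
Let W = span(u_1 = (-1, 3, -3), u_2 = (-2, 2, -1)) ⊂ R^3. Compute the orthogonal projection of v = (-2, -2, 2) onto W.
proj_W(v) = (-38/25, -6/5, 66/25)

Set up U = [u_1 | ... | u_2] ∈ R^(3×2). The projector onto W = col(U) is P = U (U^T U)^(-1) U^T.
Compute U^T U =
  [19, 11]
  [11, 9],
and U^T v = (-10, -2).
Solve U^T U · c = U^T v for the coefficients: c = (-34/25, 36/25). The projection is proj_W(v) = U c.
Check: (v - proj_W(v)) · u_1 = 0  (should be 0).
Check: (v - proj_W(v)) · u_2 = 0  (should be 0).
Result: proj_W(v) = (-38/25, -6/5, 66/25).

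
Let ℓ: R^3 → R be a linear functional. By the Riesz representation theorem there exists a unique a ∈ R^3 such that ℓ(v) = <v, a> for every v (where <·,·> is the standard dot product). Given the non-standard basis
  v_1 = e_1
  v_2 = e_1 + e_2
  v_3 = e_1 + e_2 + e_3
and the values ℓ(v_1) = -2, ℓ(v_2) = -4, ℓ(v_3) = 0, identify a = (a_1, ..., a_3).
a = (-2, -2, 4)

Write a = (a_1, ..., a_3) in the standard basis. For each basis vector v_i, ℓ(v_i) = <v_i, a> is a linear equation in the a_j's. Collect the n equations into a matrix system V a = ℓ, where row i of V is v_i (expressed in the standard basis). Since V is invertible (lower-triangular with 1s on the diagonal, up to permutation), solve by back-substitution:
  V =
[[1, 0, 0],
 [1, 1, 0],
 [1, 1, 1]]
  V a = (-2, -4, 0)
Solving gives a = (-2, -2, 4).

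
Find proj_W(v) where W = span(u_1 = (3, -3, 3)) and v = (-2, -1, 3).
proj_W(v) = (2/3, -2/3, 2/3)

Set up U = [u_1 | ... | u_1] ∈ R^(3×1). The projector onto W = col(U) is P = U (U^T U)^(-1) U^T.
Compute U^T U =
  [27],
and U^T v = (6).
Solve U^T U · c = U^T v for the coefficients: c = (2/9). The projection is proj_W(v) = U c.
Check: (v - proj_W(v)) · u_1 = 0  (should be 0).
Result: proj_W(v) = (2/3, -2/3, 2/3).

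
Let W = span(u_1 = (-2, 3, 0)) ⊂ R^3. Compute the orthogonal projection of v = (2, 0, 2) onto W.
proj_W(v) = (8/13, -12/13, 0)

Set up U = [u_1 | ... | u_1] ∈ R^(3×1). The projector onto W = col(U) is P = U (U^T U)^(-1) U^T.
Compute U^T U =
  [13],
and U^T v = (-4).
Solve U^T U · c = U^T v for the coefficients: c = (-4/13). The projection is proj_W(v) = U c.
Check: (v - proj_W(v)) · u_1 = 0  (should be 0).
Result: proj_W(v) = (8/13, -12/13, 0).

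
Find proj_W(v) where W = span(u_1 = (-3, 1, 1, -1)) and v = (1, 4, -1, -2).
proj_W(v) = (-1/2, 1/6, 1/6, -1/6)

Set up U = [u_1 | ... | u_1] ∈ R^(4×1). The projector onto W = col(U) is P = U (U^T U)^(-1) U^T.
Compute U^T U =
  [12],
and U^T v = (2).
Solve U^T U · c = U^T v for the coefficients: c = (1/6). The projection is proj_W(v) = U c.
Check: (v - proj_W(v)) · u_1 = 0  (should be 0).
Result: proj_W(v) = (-1/2, 1/6, 1/6, -1/6).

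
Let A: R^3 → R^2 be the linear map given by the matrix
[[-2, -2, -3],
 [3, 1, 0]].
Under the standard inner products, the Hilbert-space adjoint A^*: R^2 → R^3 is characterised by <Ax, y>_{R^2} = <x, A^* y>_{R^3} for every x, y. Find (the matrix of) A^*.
A^* = A^T =
[[-2, 3],
 [-2, 1],
 [-3, 0]]

For real matrices with standard dot products, the defining identity <Ax, y> = <x, A^* y> gives (Ax)^T y = x^T (A^*) y, i.e. x^T A^T y = x^T (A^*) y. Since this holds for all x, y, we must have A^* = A^T. Therefore
A^* =
[[-2, 3],
 [-2, 1],
 [-3, 0]].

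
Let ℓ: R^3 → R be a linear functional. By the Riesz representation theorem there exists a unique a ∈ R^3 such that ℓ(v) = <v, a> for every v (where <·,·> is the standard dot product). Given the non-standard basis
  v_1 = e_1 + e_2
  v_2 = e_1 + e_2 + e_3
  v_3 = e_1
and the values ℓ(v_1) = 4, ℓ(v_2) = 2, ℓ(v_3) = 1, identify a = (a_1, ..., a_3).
a = (1, 3, -2)

Write a = (a_1, ..., a_3) in the standard basis. For each basis vector v_i, ℓ(v_i) = <v_i, a> is a linear equation in the a_j's. Collect the n equations into a matrix system V a = ℓ, where row i of V is v_i (expressed in the standard basis). Since V is invertible (lower-triangular with 1s on the diagonal, up to permutation), solve by back-substitution:
  V =
[[1, 1, 0],
 [1, 1, 1],
 [1, 0, 0]]
  V a = (4, 2, 1)
Solving gives a = (1, 3, -2).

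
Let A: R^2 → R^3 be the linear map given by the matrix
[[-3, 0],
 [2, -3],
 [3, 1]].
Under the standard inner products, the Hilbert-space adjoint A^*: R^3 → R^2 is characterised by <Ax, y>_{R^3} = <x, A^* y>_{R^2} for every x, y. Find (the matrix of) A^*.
A^* = A^T =
[[-3, 2, 3],
 [0, -3, 1]]

For real matrices with standard dot products, the defining identity <Ax, y> = <x, A^* y> gives (Ax)^T y = x^T (A^*) y, i.e. x^T A^T y = x^T (A^*) y. Since this holds for all x, y, we must have A^* = A^T. Therefore
A^* =
[[-3, 2, 3],
 [0, -3, 1]].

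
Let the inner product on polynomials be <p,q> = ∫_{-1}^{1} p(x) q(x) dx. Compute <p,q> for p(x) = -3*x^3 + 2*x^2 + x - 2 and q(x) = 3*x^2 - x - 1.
<p,q> = 8/5

Expand the product: p(x)·q(x) = -9*x^5 + 9*x^4 + 4*x^3 - 9*x^2 + x + 2.
∫_{-1}^{1} of each monomial x^k gives [2/(k+1) if k even, 0 if k odd]. Integrating term-by-term (or equivalently evaluating the antiderivative F(x) = -3*x^6/2 + 9*x^5/5 + x^4 - 3*x^3 + x^2/2 + 2*x at the endpoints):
  F(1) − F(−1) = 4/5 − (-4/5) = 8/5.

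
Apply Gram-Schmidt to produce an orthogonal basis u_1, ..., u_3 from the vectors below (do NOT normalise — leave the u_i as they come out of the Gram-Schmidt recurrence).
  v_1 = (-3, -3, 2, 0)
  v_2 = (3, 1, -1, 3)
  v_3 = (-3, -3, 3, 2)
Orthogonal basis:
  u_1 = (-3, -3, 2, 0)
  u_2 = (12/11, -10/11, 3/11, 3)
  u_3 = (-21/61, 48/61, 81/122, 37/122)

Apply the Gram-Schmidt recurrence
  u_1 = v_1
  u_i = v_i − Σ_{j<i} ((v_i · u_j) / (u_j · u_j)) · u_j.

Step by step this gives:
  u_1 = (-3, -3, 2, 0)
  u_2 = (12/11, -10/11, 3/11, 3)
  u_3 = (-21/61, 48/61, 81/122, 37/122)

Orthogonality check:
  u_2 · u_1 = 0 (should be 0)
  u_3 · u_1 = 0 (should be 0)
  u_3 · u_2 = 0 (should be 0)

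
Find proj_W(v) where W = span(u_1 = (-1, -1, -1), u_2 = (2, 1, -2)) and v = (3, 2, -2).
proj_W(v) = (81/26, 24/13, -51/26)

Set up U = [u_1 | ... | u_2] ∈ R^(3×2). The projector onto W = col(U) is P = U (U^T U)^(-1) U^T.
Compute U^T U =
  [3, -1]
  [-1, 9],
and U^T v = (-3, 12).
Solve U^T U · c = U^T v for the coefficients: c = (-15/26, 33/26). The projection is proj_W(v) = U c.
Check: (v - proj_W(v)) · u_1 = 0  (should be 0).
Check: (v - proj_W(v)) · u_2 = 0  (should be 0).
Result: proj_W(v) = (81/26, 24/13, -51/26).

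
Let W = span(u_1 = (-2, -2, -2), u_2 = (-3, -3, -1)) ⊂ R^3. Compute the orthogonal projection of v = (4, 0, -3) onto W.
proj_W(v) = (2, 2, -3)

Set up U = [u_1 | ... | u_2] ∈ R^(3×2). The projector onto W = col(U) is P = U (U^T U)^(-1) U^T.
Compute U^T U =
  [12, 14]
  [14, 19],
and U^T v = (-2, -9).
Solve U^T U · c = U^T v for the coefficients: c = (11/4, -5/2). The projection is proj_W(v) = U c.
Check: (v - proj_W(v)) · u_1 = 0  (should be 0).
Check: (v - proj_W(v)) · u_2 = 0  (should be 0).
Result: proj_W(v) = (2, 2, -3).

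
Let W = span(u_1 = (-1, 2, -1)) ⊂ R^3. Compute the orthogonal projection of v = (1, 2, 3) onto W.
proj_W(v) = (0, 0, 0)

Set up U = [u_1 | ... | u_1] ∈ R^(3×1). The projector onto W = col(U) is P = U (U^T U)^(-1) U^T.
Compute U^T U =
  [6],
and U^T v = (0).
Solve U^T U · c = U^T v for the coefficients: c = (0). The projection is proj_W(v) = U c.
Check: (v - proj_W(v)) · u_1 = 0  (should be 0).
Result: proj_W(v) = (0, 0, 0).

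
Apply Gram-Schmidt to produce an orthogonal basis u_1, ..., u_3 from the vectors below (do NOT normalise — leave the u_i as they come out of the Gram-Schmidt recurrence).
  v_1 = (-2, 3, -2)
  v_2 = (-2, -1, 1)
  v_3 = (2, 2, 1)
Orthogonal basis:
  u_1 = (-2, 3, -2)
  u_2 = (-36/17, -14/17, 15/17)
  u_3 = (22/101, 132/101, 176/101)

Apply the Gram-Schmidt recurrence
  u_1 = v_1
  u_i = v_i − Σ_{j<i} ((v_i · u_j) / (u_j · u_j)) · u_j.

Step by step this gives:
  u_1 = (-2, 3, -2)
  u_2 = (-36/17, -14/17, 15/17)
  u_3 = (22/101, 132/101, 176/101)

Orthogonality check:
  u_2 · u_1 = 0 (should be 0)
  u_3 · u_1 = 0 (should be 0)
  u_3 · u_2 = 0 (should be 0)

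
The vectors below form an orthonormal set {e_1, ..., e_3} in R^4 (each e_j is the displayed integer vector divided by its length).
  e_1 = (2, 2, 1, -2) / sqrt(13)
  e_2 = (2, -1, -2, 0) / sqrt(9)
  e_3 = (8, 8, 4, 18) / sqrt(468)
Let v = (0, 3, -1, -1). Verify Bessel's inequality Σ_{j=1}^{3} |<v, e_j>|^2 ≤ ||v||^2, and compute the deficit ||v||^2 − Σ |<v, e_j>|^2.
Σ |<v, e_j>|^2 = 35/9; ||v||^2 = 11; deficit = 64/9

Write each e_j = u_j / sqrt(<u_j, u_j>) where u_j is the displayed integer vector. Then <v, e_j> = <v, u_j> / sqrt(<u_j, u_j>), so |<v, e_j>|^2 = <v, u_j>^2 / <u_j, u_j>.
Coefficients: <v, e_1> = 7/sqrt(13), <v, e_2> = -1/sqrt(9), <v, e_3> = 2/sqrt(468).
Square and sum: Σ |<v, e_j>|^2 = 35/9.
Compute ||v||^2 = v·v = 11.
Deficit = 11 − 35/9 = 64/9 ≥ 0, confirming Bessel's inequality. (The deficit equals ||v − Σ <v,e_j> e_j||^2, the squared distance from v to span{e_j}.)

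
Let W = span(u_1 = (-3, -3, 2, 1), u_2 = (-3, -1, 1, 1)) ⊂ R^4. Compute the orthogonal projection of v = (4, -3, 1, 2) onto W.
proj_W(v) = (3, -3, 1, -1)

Set up U = [u_1 | ... | u_2] ∈ R^(4×2). The projector onto W = col(U) is P = U (U^T U)^(-1) U^T.
Compute U^T U =
  [23, 15]
  [15, 12],
and U^T v = (1, -6).
Solve U^T U · c = U^T v for the coefficients: c = (2, -3). The projection is proj_W(v) = U c.
Check: (v - proj_W(v)) · u_1 = 0  (should be 0).
Check: (v - proj_W(v)) · u_2 = 0  (should be 0).
Result: proj_W(v) = (3, -3, 1, -1).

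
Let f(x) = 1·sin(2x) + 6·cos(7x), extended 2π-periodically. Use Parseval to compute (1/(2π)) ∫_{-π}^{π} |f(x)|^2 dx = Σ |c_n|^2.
Σ |c_n|^2 = 37/2

Expand |f|^2 and use orthogonality of {sin(nx), cos(mx)} on [-π, π]:
  ∫_{-π}^{π} sin(nx)^2 dx = π, ∫ cos(mx)^2 dx = π, and cross terms integrate to 0.
So ∫_{-π}^{π} f(x)^2 dx = 1^2 · π + 6^2 · π = (1 + 36)π.
Divide by 2π: (1 + 36)/2 = 37/2.
By Parseval, this equals Σ |c_n|^2.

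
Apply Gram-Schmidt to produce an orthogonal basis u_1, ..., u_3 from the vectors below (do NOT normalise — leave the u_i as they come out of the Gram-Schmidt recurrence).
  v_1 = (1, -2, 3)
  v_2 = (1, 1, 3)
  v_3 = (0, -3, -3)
Orthogonal basis:
  u_1 = (1, -2, 3)
  u_2 = (3/7, 15/7, 9/7)
  u_3 = (9/10, 0, -3/10)

Apply the Gram-Schmidt recurrence
  u_1 = v_1
  u_i = v_i − Σ_{j<i} ((v_i · u_j) / (u_j · u_j)) · u_j.

Step by step this gives:
  u_1 = (1, -2, 3)
  u_2 = (3/7, 15/7, 9/7)
  u_3 = (9/10, 0, -3/10)

Orthogonality check:
  u_2 · u_1 = 0 (should be 0)
  u_3 · u_1 = 0 (should be 0)
  u_3 · u_2 = 0 (should be 0)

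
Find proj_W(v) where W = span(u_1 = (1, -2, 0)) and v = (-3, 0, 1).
proj_W(v) = (-3/5, 6/5, 0)

Set up U = [u_1 | ... | u_1] ∈ R^(3×1). The projector onto W = col(U) is P = U (U^T U)^(-1) U^T.
Compute U^T U =
  [5],
and U^T v = (-3).
Solve U^T U · c = U^T v for the coefficients: c = (-3/5). The projection is proj_W(v) = U c.
Check: (v - proj_W(v)) · u_1 = 0  (should be 0).
Result: proj_W(v) = (-3/5, 6/5, 0).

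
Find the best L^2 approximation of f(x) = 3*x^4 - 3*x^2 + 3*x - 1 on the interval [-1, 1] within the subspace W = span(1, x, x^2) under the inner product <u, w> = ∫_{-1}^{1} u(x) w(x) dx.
g(x) = -3*x^2/7 + 3*x - 44/35

The best approximation g ∈ W is the orthogonal projection of f onto W. Writing g = a_0 + a_1 x + a_2 x^2, the coefficients solve the normal equations G · a = b where
  G_{ij} = <φ_i, φ_j> and b_i = <f, φ_i>, with φ_0 = 1, φ_1 = x, φ_2 = x^2.
G =
  [2, 0, 2/3]
  [0, 2/3, 0]
  [2/3, 0, 2/5],
b = (-14/5, 2, -106/105).
Solving gives a_0 = -44/35, a_1 = 3, a_2 = -3/7, so
  g(x) = -3*x^2/7 + 3*x - 44/35.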